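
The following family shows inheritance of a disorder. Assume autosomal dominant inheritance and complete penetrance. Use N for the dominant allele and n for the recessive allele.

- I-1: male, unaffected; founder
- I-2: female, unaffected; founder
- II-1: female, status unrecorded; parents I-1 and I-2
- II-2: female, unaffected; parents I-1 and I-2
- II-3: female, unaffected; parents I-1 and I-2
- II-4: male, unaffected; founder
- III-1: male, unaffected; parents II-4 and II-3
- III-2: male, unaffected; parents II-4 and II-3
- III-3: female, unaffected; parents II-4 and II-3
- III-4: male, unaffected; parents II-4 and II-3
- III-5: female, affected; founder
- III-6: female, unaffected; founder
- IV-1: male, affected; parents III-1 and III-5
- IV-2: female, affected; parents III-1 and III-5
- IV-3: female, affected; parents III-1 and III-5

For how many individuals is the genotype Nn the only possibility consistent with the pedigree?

Obligate heterozygotes: IV-1 is affected so carries N and received n from III-1 (nn), so IV-1 is Nn; IV-2 is affected so carries N and received n from III-1 (nn), so IV-2 is Nn; IV-3 is affected so carries N and received n from III-1 (nn), so IV-3 is Nn.
Every other individual is either homozygous by phenotype or has at least one consistent homozygous assignment, so the count is 3.

3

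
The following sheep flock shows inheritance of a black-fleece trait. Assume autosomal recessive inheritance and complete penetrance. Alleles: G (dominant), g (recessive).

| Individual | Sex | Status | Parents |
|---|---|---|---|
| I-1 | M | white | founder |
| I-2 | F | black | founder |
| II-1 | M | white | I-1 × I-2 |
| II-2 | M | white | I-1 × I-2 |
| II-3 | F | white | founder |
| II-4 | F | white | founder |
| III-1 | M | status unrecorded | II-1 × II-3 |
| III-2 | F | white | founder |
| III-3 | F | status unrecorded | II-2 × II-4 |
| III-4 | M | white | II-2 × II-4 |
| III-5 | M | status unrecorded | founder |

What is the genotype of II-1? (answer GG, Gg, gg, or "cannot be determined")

From phenotype alone, II-1 is GG or Gg.
II-1 is white so carries G and received g from I-2 (gg), so II-1 is Gg.

Gg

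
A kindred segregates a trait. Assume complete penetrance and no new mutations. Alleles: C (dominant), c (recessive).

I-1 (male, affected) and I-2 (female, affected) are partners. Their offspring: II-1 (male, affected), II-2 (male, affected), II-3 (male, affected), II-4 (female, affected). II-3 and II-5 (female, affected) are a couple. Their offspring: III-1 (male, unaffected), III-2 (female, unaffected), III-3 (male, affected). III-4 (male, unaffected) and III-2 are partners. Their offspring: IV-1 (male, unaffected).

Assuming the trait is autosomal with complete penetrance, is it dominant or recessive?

II-3 and II-5 are both affected yet have an unaffected child III-1. Under a recessive model two affected parents are homozygous and every child would be affected, so the trait cannot be recessive.

dominant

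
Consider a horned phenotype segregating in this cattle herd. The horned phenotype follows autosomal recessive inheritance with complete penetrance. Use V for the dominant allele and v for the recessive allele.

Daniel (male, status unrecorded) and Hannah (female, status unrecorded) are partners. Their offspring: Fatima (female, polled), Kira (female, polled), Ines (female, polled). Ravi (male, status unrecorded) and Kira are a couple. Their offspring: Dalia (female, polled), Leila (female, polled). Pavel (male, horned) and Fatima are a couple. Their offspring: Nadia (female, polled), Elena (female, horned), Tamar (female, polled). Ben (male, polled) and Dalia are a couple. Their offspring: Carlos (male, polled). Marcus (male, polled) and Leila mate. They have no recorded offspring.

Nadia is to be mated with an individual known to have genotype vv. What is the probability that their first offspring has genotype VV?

0

Nadia is polled so carries V and received v from Pavel (vv), so Nadia is Vv.
The cross gives 1/2 Vv : 1/2 vv, so P(offspring has genotype VV) = 0.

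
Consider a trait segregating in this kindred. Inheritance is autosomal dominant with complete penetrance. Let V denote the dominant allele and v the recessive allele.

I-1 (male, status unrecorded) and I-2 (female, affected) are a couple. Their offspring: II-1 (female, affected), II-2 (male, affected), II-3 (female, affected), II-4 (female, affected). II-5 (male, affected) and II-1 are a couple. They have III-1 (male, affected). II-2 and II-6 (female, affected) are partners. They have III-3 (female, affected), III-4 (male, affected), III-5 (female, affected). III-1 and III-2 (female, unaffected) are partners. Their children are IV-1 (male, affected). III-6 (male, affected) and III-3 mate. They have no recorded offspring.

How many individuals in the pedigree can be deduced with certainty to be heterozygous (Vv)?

1

Obligate heterozygotes: IV-1 is affected so carries V and received v from III-2 (vv), so IV-1 is Vv.
Every other individual is either homozygous by phenotype or has at least one consistent homozygous assignment, so the count is 1.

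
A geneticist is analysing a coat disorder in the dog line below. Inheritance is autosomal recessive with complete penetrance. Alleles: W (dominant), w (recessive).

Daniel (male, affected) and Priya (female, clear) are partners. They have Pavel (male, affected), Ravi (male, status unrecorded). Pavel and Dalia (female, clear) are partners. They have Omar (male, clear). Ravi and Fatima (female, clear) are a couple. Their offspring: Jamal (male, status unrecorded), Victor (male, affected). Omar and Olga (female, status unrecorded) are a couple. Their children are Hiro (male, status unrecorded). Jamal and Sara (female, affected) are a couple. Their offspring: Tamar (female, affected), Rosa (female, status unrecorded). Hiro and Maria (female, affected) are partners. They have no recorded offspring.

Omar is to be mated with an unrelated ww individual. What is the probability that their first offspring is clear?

Omar is clear so carries W and received w from Pavel (ww), so Omar is Ww.
The cross gives 1/2 Ww : 1/2 ww, so P(offspring is clear) = 1/2.

1/2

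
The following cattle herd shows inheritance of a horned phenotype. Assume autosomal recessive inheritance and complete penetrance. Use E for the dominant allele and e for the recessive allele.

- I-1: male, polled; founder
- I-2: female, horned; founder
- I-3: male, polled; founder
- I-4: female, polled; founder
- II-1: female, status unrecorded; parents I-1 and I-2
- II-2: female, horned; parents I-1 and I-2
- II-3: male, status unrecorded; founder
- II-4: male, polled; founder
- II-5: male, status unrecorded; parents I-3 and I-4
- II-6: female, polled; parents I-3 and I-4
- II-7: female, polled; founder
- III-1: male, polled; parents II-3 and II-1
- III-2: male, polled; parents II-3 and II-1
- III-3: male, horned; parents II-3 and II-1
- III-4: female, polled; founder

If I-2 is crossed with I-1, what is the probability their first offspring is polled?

I-2 is horned, so I-2 is ee.
I-1 is polled so carries E and passed e to II-2 (ee), so I-1 is Ee.
The cross gives 1/2 Ee : 1/2 ee, so P(offspring is polled) = 1/2.

1/2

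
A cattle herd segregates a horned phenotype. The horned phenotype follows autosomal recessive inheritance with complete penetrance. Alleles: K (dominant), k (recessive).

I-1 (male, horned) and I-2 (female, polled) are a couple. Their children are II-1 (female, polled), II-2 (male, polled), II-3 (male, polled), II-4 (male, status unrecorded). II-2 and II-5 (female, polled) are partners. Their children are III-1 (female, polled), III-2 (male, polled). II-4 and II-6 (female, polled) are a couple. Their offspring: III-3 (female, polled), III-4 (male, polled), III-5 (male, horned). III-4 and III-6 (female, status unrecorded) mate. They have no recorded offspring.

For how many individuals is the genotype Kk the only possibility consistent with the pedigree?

4

Obligate heterozygotes: II-1 is polled so carries K and received k from I-1 (kk), so II-1 is Kk; II-2 is polled so carries K and received k from I-1 (kk), so II-2 is Kk; II-3 is polled so carries K and received k from I-1 (kk), so II-3 is Kk; II-6 is polled so carries K and passed k to III-5 (kk), so II-6 is Kk.
Every other individual is either homozygous by phenotype or has at least one consistent homozygous assignment, so the count is 4.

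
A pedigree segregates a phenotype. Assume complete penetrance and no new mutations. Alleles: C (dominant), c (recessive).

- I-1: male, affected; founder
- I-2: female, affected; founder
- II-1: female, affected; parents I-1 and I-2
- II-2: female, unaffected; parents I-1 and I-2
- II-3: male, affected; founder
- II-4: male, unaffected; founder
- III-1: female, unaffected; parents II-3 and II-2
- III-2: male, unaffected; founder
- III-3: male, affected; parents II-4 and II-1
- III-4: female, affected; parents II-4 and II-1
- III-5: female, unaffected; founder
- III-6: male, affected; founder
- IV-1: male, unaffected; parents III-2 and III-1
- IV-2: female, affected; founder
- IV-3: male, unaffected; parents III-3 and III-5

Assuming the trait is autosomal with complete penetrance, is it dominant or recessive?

dominant

I-1 and I-2 are both affected yet have an unaffected child II-2. Under a recessive model two affected parents are homozygous and every child would be affected, so the trait cannot be recessive.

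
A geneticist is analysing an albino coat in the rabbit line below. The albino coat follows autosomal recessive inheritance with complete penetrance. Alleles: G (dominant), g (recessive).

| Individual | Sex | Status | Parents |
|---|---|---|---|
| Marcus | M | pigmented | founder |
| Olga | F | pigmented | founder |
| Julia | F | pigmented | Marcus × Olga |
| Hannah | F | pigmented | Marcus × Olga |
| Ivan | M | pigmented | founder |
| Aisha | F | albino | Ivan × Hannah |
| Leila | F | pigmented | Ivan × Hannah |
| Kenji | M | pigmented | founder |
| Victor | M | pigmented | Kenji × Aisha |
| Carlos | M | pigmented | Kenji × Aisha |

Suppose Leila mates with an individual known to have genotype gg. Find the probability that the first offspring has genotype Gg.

Ivan is pigmented so carries G and passed g to Aisha (gg), so Ivan is Gg.
Hannah is pigmented so carries G and passed g to Aisha (gg), so Hannah is Gg.
Leila is a pigmented offspring of Ivan (Gg) × Hannah (Gg), whose cross gives 1/4 GG : 1/2 Gg : 1/4 gg; conditioning on being pigmented, Leila is GG with probability 1/3, Gg with probability 2/3.
Summing over parental genotype combinations, P(offspring has genotype Gg) = 1/3·1 + 2/3·1/2 = 2/3.

2/3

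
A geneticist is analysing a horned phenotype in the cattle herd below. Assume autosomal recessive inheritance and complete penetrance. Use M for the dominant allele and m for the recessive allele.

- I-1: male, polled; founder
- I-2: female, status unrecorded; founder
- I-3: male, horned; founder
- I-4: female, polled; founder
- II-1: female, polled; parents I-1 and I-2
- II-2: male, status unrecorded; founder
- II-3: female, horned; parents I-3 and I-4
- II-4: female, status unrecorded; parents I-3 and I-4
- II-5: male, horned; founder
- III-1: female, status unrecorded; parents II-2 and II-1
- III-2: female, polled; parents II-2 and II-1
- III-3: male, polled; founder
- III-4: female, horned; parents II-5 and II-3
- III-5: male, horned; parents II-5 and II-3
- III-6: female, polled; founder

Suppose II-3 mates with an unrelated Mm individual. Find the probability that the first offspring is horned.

1/2

II-3 is horned, so II-3 is mm.
The cross gives 1/2 Mm : 1/2 mm, so P(offspring is horned) = 1/2.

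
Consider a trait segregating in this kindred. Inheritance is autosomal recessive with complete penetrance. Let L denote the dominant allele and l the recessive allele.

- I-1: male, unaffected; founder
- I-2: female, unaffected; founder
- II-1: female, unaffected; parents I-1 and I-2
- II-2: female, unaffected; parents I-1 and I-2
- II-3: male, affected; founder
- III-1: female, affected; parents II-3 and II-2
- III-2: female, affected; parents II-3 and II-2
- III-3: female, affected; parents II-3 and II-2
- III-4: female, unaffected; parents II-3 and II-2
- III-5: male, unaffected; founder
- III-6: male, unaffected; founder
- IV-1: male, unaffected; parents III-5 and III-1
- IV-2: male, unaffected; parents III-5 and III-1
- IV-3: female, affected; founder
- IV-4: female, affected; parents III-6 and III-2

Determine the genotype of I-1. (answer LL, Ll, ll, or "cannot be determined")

cannot be determined

I-1's phenotype allows LL or Ll, and no parent or child forces a single allele at both positions; consistent genotype assignments exist with I-1 as LL or Ll.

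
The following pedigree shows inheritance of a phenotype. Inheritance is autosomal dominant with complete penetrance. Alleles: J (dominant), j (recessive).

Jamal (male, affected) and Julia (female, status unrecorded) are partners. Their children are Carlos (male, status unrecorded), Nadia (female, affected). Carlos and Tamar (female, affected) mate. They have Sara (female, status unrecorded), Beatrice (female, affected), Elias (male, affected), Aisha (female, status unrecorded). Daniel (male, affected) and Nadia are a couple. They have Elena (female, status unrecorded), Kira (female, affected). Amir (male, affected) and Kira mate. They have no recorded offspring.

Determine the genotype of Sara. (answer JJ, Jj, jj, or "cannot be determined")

cannot be determined

Sara's phenotype is unrecorded, and no parent or child forces a single allele at both positions; consistent genotype assignments exist with Sara as JJ or Jj or jj.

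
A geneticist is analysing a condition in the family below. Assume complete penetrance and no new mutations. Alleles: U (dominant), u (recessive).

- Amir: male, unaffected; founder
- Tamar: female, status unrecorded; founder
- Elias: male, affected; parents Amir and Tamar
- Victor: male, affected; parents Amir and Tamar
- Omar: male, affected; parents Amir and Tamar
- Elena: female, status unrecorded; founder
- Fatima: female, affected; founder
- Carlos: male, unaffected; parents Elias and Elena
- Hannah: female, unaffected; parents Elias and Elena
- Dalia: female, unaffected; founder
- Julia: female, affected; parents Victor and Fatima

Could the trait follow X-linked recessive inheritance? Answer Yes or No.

Yes

A consistent assignment under X-linked recessive exists: Amir X^U Y, Tamar X^U X^u, Elias X^u Y, Victor X^u Y, Omar X^u Y, Elena X^U X^U, Fatima X^u X^u, Carlos X^U Y, Hannah X^U X^u, Dalia X^U X^U, Julia X^u X^u.
In this assignment every recorded phenotype matches its genotype and every non-founder's genotype is obtainable from its parents' genotypes, so the pedigree is consistent.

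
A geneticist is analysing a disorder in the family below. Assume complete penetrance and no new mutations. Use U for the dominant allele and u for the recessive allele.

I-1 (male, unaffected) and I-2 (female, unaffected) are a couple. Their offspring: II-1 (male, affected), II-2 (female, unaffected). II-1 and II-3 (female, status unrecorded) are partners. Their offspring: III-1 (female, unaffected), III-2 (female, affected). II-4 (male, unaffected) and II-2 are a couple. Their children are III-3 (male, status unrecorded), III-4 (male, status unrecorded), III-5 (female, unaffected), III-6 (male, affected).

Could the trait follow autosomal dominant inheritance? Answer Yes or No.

Under autosomal dominant, II-1 (affected, male) cannot arise from I-1 (unaffected) × I-2 (unaffected).

No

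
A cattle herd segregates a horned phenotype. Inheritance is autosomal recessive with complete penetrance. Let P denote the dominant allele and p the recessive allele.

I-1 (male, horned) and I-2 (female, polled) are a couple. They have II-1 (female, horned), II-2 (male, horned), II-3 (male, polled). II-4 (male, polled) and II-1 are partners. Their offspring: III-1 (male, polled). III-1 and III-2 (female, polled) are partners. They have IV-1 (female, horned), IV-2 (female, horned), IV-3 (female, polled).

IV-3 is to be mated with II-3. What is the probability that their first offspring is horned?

III-1 is polled so carries P and received p from II-1 (pp), so III-1 is Pp.
III-2 is polled so carries P and passed p to IV-1 (pp), so III-2 is Pp.
IV-3 is a polled offspring of III-1 (Pp) × III-2 (Pp), whose cross gives 1/4 PP : 1/2 Pp : 1/4 pp; conditioning on being polled, IV-3 is PP with probability 1/3, Pp with probability 2/3.
II-3 is polled so carries P and received p from I-1 (pp), so II-3 is Pp.
Summing over parental genotype combinations, P(offspring is horned) = 2/3·1/4 = 1/6.

1/6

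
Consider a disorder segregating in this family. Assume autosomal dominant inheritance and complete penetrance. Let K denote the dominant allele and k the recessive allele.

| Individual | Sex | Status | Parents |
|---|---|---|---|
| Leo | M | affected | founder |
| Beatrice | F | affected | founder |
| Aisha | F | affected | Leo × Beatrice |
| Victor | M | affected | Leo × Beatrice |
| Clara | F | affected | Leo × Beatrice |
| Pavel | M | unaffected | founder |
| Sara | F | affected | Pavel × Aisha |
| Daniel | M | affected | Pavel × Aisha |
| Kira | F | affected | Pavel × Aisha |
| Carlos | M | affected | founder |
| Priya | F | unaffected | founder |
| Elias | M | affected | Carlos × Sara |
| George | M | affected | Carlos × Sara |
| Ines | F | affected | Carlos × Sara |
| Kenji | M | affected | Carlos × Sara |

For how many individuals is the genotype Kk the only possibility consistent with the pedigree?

3

Obligate heterozygotes: Sara is affected so carries K and received k from Pavel (kk), so Sara is Kk; Daniel is affected so carries K and received k from Pavel (kk), so Daniel is Kk; Kira is affected so carries K and received k from Pavel (kk), so Kira is Kk.
Every other individual is either homozygous by phenotype or has at least one consistent homozygous assignment, so the count is 3.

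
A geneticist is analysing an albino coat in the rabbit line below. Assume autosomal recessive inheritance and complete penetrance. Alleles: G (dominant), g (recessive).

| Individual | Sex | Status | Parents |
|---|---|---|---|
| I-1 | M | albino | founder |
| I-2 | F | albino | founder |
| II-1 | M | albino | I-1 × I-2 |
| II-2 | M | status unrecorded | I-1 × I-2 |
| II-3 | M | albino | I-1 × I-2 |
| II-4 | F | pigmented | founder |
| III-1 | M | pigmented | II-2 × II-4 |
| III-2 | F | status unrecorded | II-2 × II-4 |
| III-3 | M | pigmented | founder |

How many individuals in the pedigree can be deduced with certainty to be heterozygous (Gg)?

Obligate heterozygotes: III-1 is pigmented so carries G and received g from II-2 (gg), so III-1 is Gg.
Every other individual is either homozygous by phenotype or has at least one consistent homozygous assignment, so the count is 1.

1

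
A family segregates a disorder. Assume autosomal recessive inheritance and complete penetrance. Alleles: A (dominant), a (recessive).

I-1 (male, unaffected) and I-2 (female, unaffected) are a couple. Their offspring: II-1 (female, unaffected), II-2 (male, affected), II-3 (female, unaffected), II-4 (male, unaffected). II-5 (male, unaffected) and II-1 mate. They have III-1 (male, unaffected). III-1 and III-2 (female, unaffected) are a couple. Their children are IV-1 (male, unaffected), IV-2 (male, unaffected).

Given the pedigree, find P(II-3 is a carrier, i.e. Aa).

2/3

I-1 is unaffected so carries A and passed a to II-2 (aa), so I-1 is Aa.
I-2 is unaffected so carries A and passed a to II-2 (aa), so I-2 is Aa.
Their cross gives offspring ratios 1/4 AA : 1/2 Aa : 1/4 aa. Conditioning on II-3 being unaffected, P(Aa) = 1/2 / 3/4 = 2/3.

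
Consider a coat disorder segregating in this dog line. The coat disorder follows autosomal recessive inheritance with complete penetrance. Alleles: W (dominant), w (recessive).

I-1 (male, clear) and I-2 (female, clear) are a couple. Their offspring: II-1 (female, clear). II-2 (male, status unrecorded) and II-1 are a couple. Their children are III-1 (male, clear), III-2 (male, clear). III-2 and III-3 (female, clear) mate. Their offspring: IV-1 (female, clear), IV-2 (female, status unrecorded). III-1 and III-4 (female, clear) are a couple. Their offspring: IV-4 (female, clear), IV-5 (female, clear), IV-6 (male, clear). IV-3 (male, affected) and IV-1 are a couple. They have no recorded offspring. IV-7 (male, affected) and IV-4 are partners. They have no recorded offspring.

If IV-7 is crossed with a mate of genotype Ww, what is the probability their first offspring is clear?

1/2

IV-7 is affected, so IV-7 is ww.
The cross gives 1/2 Ww : 1/2 ww, so P(offspring is clear) = 1/2.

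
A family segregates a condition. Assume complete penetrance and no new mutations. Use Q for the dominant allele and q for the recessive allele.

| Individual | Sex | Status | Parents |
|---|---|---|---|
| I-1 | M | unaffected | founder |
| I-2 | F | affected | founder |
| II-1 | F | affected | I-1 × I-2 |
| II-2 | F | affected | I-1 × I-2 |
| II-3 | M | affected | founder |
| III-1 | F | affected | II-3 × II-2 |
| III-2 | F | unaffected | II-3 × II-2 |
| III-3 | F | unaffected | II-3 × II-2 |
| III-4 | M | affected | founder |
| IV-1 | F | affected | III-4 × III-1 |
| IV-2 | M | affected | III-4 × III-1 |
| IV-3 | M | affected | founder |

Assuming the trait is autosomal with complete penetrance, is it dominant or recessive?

dominant

II-3 and II-2 are both affected yet have an unaffected child III-2. Under a recessive model two affected parents are homozygous and every child would be affected, so the trait cannot be recessive.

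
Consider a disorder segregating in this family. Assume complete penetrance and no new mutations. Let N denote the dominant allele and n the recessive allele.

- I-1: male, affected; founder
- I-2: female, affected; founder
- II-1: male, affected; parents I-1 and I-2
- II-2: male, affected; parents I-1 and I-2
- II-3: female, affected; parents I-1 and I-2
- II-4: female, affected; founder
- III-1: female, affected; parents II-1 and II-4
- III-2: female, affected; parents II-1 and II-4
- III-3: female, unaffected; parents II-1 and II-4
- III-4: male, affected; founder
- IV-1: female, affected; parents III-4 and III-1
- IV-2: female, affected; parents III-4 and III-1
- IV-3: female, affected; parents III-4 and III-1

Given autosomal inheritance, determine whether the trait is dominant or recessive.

dominant

II-1 and II-4 are both affected yet have an unaffected child III-3. Under a recessive model two affected parents are homozygous and every child would be affected, so the trait cannot be recessive.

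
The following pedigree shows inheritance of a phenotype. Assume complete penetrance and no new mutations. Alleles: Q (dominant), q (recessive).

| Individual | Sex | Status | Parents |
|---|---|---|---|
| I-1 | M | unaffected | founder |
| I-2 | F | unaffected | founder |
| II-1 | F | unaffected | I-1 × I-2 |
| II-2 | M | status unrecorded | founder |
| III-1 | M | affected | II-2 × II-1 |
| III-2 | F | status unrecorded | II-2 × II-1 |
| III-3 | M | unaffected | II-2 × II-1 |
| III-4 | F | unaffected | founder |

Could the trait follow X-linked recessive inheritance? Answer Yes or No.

A consistent assignment under X-linked recessive exists: I-1 X^Q Y, I-2 X^Q X^q, II-1 X^Q X^q, II-2 X^Q Y, III-1 X^q Y, III-2 X^Q X^Q, III-3 X^Q Y, III-4 X^Q X^Q.
In this assignment every recorded phenotype matches its genotype and every non-founder's genotype is obtainable from its parents' genotypes, so the pedigree is consistent.

Yes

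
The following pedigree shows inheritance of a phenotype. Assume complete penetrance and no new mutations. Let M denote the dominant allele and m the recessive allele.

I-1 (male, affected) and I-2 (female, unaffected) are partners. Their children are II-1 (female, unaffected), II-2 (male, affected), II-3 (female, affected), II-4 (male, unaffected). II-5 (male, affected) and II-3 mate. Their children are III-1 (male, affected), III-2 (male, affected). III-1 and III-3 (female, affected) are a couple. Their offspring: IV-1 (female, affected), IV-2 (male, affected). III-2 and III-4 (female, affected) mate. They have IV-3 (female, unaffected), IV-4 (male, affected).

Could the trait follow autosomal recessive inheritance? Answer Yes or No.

Under autosomal recessive, IV-3 (unaffected, female) cannot arise from III-2 (affected) × III-4 (affected).

No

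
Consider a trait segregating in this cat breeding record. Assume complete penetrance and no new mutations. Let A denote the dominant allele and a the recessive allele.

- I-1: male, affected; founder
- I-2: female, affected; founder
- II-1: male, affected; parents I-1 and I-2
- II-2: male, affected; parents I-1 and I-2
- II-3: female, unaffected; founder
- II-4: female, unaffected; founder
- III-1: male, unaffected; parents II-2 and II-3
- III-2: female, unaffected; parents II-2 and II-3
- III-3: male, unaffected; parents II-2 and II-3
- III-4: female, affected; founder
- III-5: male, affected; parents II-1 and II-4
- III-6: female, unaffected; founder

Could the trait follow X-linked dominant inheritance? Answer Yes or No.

Under X-linked dominant, III-2 (unaffected, female) cannot arise from II-2 (affected) × II-3 (unaffected).

No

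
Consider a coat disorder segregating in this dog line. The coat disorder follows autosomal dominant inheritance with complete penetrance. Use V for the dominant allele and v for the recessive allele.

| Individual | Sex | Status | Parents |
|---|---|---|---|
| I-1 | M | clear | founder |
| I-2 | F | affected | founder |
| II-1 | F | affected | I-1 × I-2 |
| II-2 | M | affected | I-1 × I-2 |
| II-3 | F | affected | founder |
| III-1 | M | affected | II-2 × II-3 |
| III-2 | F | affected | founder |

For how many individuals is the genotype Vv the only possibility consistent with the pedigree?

2

Obligate heterozygotes: II-1 is affected so carries V and received v from I-1 (vv), so II-1 is Vv; II-2 is affected so carries V and received v from I-1 (vv), so II-2 is Vv.
Every other individual is either homozygous by phenotype or has at least one consistent homozygous assignment, so the count is 2.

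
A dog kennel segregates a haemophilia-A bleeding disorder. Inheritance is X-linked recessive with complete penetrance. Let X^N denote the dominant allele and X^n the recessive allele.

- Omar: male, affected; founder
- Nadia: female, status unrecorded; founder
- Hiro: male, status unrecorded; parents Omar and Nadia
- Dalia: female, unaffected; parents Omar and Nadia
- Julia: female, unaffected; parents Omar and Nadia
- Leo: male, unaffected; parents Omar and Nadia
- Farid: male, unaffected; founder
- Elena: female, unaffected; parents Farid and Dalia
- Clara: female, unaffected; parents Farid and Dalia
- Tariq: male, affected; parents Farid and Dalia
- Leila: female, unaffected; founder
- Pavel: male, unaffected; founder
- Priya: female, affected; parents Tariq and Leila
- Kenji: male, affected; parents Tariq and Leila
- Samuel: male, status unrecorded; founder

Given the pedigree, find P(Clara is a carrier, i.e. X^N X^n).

1/2

Farid is unaffected, so Farid is X^N Y.
Dalia is unaffected so carries N and received n from Omar (X^n Y), so Dalia is X^N X^n.
Their cross gives offspring ratios 1/2 X^N X^N : 1/2 X^N X^n. Conditioning on Clara being unaffected, P(X^N X^n) = 1/2 / 1 = 1/2.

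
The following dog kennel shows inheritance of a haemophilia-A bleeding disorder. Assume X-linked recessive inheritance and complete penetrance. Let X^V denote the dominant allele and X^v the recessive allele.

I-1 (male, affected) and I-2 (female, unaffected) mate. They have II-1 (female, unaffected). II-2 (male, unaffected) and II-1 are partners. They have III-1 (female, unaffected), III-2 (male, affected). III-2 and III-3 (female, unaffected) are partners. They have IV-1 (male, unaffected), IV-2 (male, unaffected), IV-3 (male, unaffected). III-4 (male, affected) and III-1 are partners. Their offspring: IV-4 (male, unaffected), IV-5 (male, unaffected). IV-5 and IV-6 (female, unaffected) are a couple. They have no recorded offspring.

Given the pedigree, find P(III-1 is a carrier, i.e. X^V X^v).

1/5

II-2 is unaffected, so II-2 is X^V Y.
II-1 is unaffected so carries V and received v from I-1 (X^v Y), so II-1 is X^V X^v.
Their cross gives offspring ratios 1/2 X^V X^V : 1/2 X^V X^v. Conditioning on III-1 being unaffected, P(X^V X^v) = 1/2 / 1 = 1/2 before taking III-1's own offspring into account.
III-4 is affected, so III-4 is X^v Y.
Now use III-1's offspring. Probability of each recorded status — unaffected son IV-4: 1/2 if III-1 is X^V X^v, 1 if X^V X^V; unaffected son IV-5: 1/2 if III-1 is X^V X^v, 1 if X^V X^V.
Bayes: P(X^V X^v) = 1/2·1/4 / (1/2·1/4 + 1/2·1) = 1/5.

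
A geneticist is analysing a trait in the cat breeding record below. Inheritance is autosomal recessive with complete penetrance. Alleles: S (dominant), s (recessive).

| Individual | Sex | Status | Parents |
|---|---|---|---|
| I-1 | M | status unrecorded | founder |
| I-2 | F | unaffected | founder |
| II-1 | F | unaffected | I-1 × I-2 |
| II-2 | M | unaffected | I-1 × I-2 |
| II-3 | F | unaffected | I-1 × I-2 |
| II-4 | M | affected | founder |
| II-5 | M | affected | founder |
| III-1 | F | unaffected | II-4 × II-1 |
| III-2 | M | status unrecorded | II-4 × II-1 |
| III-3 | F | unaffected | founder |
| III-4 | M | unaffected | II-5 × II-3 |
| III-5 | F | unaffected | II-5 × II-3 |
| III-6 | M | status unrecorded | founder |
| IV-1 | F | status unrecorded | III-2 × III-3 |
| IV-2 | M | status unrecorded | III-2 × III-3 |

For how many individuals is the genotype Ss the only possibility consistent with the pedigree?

3

Obligate heterozygotes: III-1 is unaffected so carries S and received s from II-4 (ss), so III-1 is Ss; III-4 is unaffected so carries S and received s from II-5 (ss), so III-4 is Ss; III-5 is unaffected so carries S and received s from II-5 (ss), so III-5 is Ss.
Every other individual is either homozygous by phenotype or has at least one consistent homozygous assignment, so the count is 3.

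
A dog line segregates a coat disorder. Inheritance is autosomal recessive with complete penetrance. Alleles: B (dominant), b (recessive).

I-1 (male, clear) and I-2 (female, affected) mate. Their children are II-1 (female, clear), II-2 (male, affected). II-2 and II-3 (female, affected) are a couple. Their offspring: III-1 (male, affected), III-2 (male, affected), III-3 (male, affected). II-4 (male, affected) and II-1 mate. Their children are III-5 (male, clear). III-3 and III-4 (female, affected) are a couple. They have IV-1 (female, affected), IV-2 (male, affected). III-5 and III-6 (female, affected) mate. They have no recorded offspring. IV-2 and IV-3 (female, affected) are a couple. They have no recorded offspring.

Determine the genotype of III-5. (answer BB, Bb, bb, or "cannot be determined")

Bb

From phenotype alone, III-5 is BB or Bb.
III-5 is clear so carries B and received b from II-4 (bb), so III-5 is Bb.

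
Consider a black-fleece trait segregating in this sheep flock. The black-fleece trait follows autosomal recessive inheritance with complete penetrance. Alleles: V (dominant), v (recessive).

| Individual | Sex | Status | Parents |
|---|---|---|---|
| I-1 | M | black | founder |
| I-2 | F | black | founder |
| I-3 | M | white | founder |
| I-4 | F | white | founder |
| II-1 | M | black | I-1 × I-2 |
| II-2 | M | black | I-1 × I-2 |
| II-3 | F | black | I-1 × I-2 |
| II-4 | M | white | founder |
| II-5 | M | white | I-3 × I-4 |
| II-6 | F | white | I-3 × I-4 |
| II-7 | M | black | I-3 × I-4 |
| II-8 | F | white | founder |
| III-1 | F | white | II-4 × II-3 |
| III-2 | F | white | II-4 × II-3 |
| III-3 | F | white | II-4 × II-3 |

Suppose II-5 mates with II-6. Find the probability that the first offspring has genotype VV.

4/9

I-3 is white so carries V and passed v to II-7 (vv), so I-3 is Vv.
I-4 is white so carries V and passed v to II-7 (vv), so I-4 is Vv.
II-5 is a white offspring of I-3 (Vv) × I-4 (Vv), whose cross gives 1/4 VV : 1/2 Vv : 1/4 vv; conditioning on being white, II-5 is VV with probability 1/3, Vv with probability 2/3.
II-6 is a white offspring of I-3 (Vv) × I-4 (Vv), whose cross gives 1/4 VV : 1/2 Vv : 1/4 vv; conditioning on being white, II-6 is VV with probability 1/3, Vv with probability 2/3.
Summing over parental genotype combinations, P(offspring has genotype VV) = 1/9·1 + 2/9·1/2 + 2/9·1/2 + 4/9·1/4 = 4/9.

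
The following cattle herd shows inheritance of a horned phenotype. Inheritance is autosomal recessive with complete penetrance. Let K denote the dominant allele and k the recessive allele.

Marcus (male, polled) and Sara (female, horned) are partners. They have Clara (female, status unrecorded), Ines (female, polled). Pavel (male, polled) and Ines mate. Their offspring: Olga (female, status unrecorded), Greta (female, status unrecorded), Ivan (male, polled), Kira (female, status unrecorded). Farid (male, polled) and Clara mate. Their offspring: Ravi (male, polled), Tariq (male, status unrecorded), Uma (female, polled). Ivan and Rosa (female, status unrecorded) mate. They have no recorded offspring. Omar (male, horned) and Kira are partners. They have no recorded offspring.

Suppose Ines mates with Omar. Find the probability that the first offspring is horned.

1/2

Ines is polled so carries K and received k from Sara (kk), so Ines is Kk.
Omar is horned, so Omar is kk.
The cross gives 1/2 Kk : 1/2 kk, so P(offspring is horned) = 1/2.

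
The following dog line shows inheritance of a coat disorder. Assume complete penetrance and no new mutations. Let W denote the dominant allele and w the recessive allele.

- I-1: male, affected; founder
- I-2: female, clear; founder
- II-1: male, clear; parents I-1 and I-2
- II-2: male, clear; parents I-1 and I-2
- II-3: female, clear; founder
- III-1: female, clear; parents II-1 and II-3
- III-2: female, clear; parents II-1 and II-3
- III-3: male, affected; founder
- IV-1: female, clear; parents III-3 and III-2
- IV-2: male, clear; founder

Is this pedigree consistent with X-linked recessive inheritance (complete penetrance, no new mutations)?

A consistent assignment under X-linked recessive exists: I-1 X^w Y, I-2 X^W X^W, II-1 X^W Y, II-2 X^W Y, II-3 X^W X^W, III-1 X^W X^W, III-2 X^W X^W, III-3 X^w Y, IV-1 X^W X^w, IV-2 X^W Y.
In this assignment every recorded phenotype matches its genotype and every non-founder's genotype is obtainable from its parents' genotypes, so the pedigree is consistent.

Yes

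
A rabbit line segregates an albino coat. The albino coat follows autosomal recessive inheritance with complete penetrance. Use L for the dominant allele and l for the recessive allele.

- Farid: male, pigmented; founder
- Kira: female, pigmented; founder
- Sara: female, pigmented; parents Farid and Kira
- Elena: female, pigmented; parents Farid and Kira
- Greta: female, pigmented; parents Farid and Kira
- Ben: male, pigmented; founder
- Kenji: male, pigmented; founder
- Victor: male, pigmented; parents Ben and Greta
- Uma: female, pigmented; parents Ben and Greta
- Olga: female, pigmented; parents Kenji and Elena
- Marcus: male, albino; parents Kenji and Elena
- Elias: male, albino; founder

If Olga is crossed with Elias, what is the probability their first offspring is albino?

Kenji is pigmented so carries L and passed l to Marcus (ll), so Kenji is Ll.
Elena is pigmented so carries L and passed l to Marcus (ll), so Elena is Ll.
Olga is a pigmented offspring of Kenji (Ll) × Elena (Ll), whose cross gives 1/4 LL : 1/2 Ll : 1/4 ll; conditioning on being pigmented, Olga is LL with probability 1/3, Ll with probability 2/3.
Elias is albino, so Elias is ll.
Summing over parental genotype combinations, P(offspring is albino) = 2/3·1/2 = 1/3.

1/3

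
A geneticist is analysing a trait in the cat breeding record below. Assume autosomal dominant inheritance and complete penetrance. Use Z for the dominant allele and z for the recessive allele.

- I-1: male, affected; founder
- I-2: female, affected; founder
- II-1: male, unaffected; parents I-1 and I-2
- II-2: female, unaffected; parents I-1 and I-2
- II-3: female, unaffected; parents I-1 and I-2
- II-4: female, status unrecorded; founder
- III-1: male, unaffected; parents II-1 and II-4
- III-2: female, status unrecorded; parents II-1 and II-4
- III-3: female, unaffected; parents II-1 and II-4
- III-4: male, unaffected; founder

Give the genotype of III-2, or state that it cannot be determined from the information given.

cannot be determined

III-2's phenotype is unrecorded, and no parent or child forces a single allele at both positions; consistent genotype assignments exist with III-2 as Zz or zz.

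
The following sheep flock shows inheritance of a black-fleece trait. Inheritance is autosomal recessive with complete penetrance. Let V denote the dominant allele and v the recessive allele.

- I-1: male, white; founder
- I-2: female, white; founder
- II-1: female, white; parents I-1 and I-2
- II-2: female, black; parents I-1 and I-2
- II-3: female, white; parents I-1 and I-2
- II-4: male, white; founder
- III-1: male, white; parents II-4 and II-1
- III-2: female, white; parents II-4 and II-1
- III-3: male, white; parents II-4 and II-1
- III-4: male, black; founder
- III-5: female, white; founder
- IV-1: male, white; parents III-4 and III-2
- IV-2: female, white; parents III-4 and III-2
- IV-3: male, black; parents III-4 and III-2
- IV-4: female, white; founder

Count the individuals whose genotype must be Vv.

5

Obligate heterozygotes: I-1 is white so carries V and passed v to II-2 (vv), so I-1 is Vv; I-2 is white so carries V and passed v to II-2 (vv), so I-2 is Vv; III-2 is white so carries V and passed v to IV-3 (vv), so III-2 is Vv; IV-1 is white so carries V and received v from III-4 (vv), so IV-1 is Vv; IV-2 is white so carries V and received v from III-4 (vv), so IV-2 is Vv.
Every other individual is either homozygous by phenotype or has at least one consistent homozygous assignment, so the count is 5.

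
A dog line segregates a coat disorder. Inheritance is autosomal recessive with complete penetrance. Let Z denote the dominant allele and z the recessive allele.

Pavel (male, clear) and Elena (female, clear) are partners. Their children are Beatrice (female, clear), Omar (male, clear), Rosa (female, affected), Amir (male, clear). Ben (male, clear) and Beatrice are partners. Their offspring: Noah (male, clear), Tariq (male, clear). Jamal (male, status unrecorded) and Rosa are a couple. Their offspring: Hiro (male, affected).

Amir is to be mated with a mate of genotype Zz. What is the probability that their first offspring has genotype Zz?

1/2

Pavel is clear so carries Z and passed z to Rosa (zz), so Pavel is Zz.
Elena is clear so carries Z and passed z to Rosa (zz), so Elena is Zz.
Amir is a clear offspring of Pavel (Zz) × Elena (Zz), whose cross gives 1/4 ZZ : 1/2 Zz : 1/4 zz; conditioning on being clear, Amir is ZZ with probability 1/3, Zz with probability 2/3.
Summing over parental genotype combinations, P(offspring has genotype Zz) = 1/3·1/2 + 2/3·1/2 = 1/2.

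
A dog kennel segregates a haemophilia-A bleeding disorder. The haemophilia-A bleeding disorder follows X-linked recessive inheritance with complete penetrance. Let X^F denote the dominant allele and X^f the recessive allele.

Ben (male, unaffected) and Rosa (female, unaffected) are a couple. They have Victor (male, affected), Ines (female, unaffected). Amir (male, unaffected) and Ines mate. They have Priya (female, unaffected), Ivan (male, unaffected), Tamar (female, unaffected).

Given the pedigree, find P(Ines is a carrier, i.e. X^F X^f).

1/3

Ben is unaffected, so Ben is X^F Y.
Rosa is unaffected so carries F and passed f to Victor (X^f Y), so Rosa is X^F X^f.
Their cross gives offspring ratios 1/2 X^F X^F : 1/2 X^F X^f. Conditioning on Ines being unaffected, P(X^F X^f) = 1/2 / 1 = 1/2 before taking Ines's own offspring into account.
Amir is unaffected, so Amir is X^F Y.
Now use Ines's offspring. Probability of each recorded status — unaffected son Ivan: 1/2 if Ines is X^F X^f, 1 if X^F X^F. (Priya, Tamar: equally likely either way, so uninformative.)
Bayes: P(X^F X^f) = 1/2·1/2 / (1/2·1/2 + 1/2·1) = 1/3.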